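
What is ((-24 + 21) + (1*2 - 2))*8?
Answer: -24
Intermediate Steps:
((-24 + 21) + (1*2 - 2))*8 = (-3 + (2 - 2))*8 = (-3 + 0)*8 = -3*8 = -24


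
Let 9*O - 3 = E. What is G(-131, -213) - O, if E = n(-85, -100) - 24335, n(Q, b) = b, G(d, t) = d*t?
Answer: 91853/3 ≈ 30618.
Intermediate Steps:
E = -24435 (E = -100 - 24335 = -24435)
O = -8144/3 (O = ⅓ + (⅑)*(-24435) = ⅓ - 2715 = -8144/3 ≈ -2714.7)
G(-131, -213) - O = -131*(-213) - 1*(-8144/3) = 27903 + 8144/3 = 91853/3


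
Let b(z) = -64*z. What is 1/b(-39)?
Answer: 1/2496 ≈ 0.00040064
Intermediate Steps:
1/b(-39) = 1/(-64*(-39)) = 1/2496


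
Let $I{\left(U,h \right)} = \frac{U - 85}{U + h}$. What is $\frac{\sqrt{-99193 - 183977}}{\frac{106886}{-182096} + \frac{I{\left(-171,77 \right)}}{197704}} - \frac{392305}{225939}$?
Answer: $- \frac{392305}{225939} - \frac{105753253528 i \sqrt{283170}}{62073175605} \approx -1.7363 - 906.59 i$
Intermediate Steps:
$I{\left(U,h \right)} = \frac{-85 + U}{U + h}$
$\frac{\sqrt{-99193 - 183977}}{\frac{106886}{-182096} + \frac{I{\left(-171,77 \right)}}{197704}} - \frac{392305}{225939} = \frac{\sqrt{-99193 - 183977}}{\frac{106886}{-182096} + \frac{\frac{1}{-171 + 77} \left(-85 - 171\right)}{197704}} - \frac{392305}{225939} = \frac{\sqrt{-283170}}{106886 \left(- \frac{1}{182096}\right) + \frac{1}{-94} \left(-256\right) \frac{1}{197704}} - \frac{392305}{225939} = \frac{i \sqrt{283170}}{- \frac{53443}{91048} + \left(- \frac{1}{94}\right) \left(-256\right) \frac{1}{197704}} - \frac{392305}{225939} = \frac{i \sqrt{283170}}{- \frac{53443}{91048} + \frac{128}{47} \cdot \frac{1}{197704}} - \frac{392305}{225939} = \frac{i \sqrt{283170}}{- \frac{53443}{91048} + \frac{16}{1161511}} - \frac{392305}{225939} = \frac{i \sqrt{283170}}{- \frac{62073175605}{105753253528}} - \frac{392305}{225939} = i \sqrt{283170} \left(- \frac{105753253528}{62073175605}\right) - \frac{392305}{225939} = - \frac{105753253528 i \sqrt{283170}}{62073175605} - \frac{392305}{225939} = - \frac{392305}{225939} - \frac{105753253528 i \sqrt{283170}}{62073175605}$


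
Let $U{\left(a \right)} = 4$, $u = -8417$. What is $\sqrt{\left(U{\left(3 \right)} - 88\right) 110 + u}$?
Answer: $i \sqrt{17657} \approx 132.88 i$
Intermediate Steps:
$\sqrt{\left(U{\left(3 \right)} - 88\right) 110 + u} = \sqrt{\left(4 - 88\right) 110 - 8417} = \sqrt{\left(-84\right) 110 - 8417} = \sqrt{-9240 - 8417} = \sqrt{-17657} = i \sqrt{17657}$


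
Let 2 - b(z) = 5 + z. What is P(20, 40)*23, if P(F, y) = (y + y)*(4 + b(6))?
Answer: -9200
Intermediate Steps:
b(z) = -3 - z (b(z) = 2 - (5 + z) = 2 + (-5 - z) = -3 - z)
P(F, y) = -10*y (P(F, y) = (y + y)*(4 + (-3 - 1*6)) = (2*y)*(4 + (-3 - 6)) = (2*y)*(4 - 9) = (2*y)*(-5) = -10*y)
P(20, 40)*23 = -10*40*23 = -400*23 = -9200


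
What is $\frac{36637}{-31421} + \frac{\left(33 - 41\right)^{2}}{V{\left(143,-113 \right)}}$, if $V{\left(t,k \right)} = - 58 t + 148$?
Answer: $- \frac{150227973}{127977733} \approx -1.1739$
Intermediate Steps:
$V{\left(t,k \right)} = 148 - 58 t$
$\frac{36637}{-31421} + \frac{\left(33 - 41\right)^{2}}{V{\left(143,-113 \right)}} = \frac{36637}{-31421} + \frac{\left(33 - 41\right)^{2}}{148 - 8294} = 36637 \left(- \frac{1}{31421}\right) + \frac{\left(-8\right)^{2}}{148 - 8294} = - \frac{36637}{31421} + \frac{64}{-8146} = - \frac{36637}{31421} + 64 \left(- \frac{1}{8146}\right) = - \frac{36637}{31421} - \frac{32}{4073} = - \frac{150227973}{127977733}$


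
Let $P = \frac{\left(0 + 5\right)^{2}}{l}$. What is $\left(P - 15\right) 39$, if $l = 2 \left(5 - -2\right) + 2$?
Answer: $- \frac{8385}{16} \approx -524.06$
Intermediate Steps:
$l = 16$ ($l = 2 \left(5 + 2\right) + 2 = 2 \cdot 7 + 2 = 14 + 2 = 16$)
$P = \frac{25}{16}$ ($P = \frac{\left(0 + 5\right)^{2}}{16} = 5^{2} \cdot \frac{1}{16} = 25 \cdot \frac{1}{16} = \frac{25}{16} \approx 1.5625$)
$\left(P - 15\right) 39 = \left(\frac{25}{16} - 15\right) 39 = \left(- \frac{215}{16}\right) 39 = - \frac{8385}{16}$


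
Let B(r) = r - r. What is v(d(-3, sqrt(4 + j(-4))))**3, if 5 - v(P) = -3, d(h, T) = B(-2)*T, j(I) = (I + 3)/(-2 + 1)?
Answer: 512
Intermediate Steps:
B(r) = 0
j(I) = -3 - I (j(I) = (3 + I)/(-1) = (3 + I)*(-1) = -3 - I)
d(h, T) = 0 (d(h, T) = 0*T = 0)
v(P) = 8 (v(P) = 5 - 1*(-3) = 5 + 3 = 8)
v(d(-3, sqrt(4 + j(-4))))**3 = 8**3 = 512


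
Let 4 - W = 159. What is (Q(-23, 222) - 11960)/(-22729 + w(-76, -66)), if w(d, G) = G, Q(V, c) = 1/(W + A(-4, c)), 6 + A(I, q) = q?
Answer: 729559/1390495 ≈ 0.52468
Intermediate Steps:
W = -155 (W = 4 - 1*159 = 4 - 159 = -155)
A(I, q) = -6 + q
Q(V, c) = 1/(-161 + c) (Q(V, c) = 1/(-155 + (-6 + c)) = 1/(-161 + c))
(Q(-23, 222) - 11960)/(-22729 + w(-76, -66)) = (1/(-161 + 222) - 11960)/(-22729 - 66) = (1/61 - 11960)/(-22795) = (1/61 - 11960)*(-1/22795) = -729559/61*(-1/22795) = 729559/1390495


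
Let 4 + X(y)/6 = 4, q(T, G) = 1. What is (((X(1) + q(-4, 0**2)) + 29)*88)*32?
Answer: 84480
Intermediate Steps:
X(y) = 0 (X(y) = -24 + 6*4 = -24 + 24 = 0)
(((X(1) + q(-4, 0**2)) + 29)*88)*32 = (((0 + 1) + 29)*88)*32 = ((1 + 29)*88)*32 = (30*88)*32 = 2640*32 = 84480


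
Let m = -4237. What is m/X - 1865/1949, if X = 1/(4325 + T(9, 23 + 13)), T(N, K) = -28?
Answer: -35484254026/1949 ≈ -1.8206e+7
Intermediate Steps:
X = 1/4297 (X = 1/(4325 - 28) = 1/4297 ≈ 0.00023272)
m/X - 1865/1949 = -4237/1/4297 - 1865/1949 = -4237*4297 - 1865*1/1949 = -18206389 - 1865/1949 = -35484254026/1949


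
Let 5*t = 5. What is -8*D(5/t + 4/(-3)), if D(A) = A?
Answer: -88/3 ≈ -29.333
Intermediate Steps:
t = 1 (t = (⅕)*5 = 1)
-8*D(5/t + 4/(-3)) = -8*(5/1 + 4/(-3)) = -8*(5*1 + 4*(-⅓)) = -8*(5 - 4/3) = -8*11/3 = -88/3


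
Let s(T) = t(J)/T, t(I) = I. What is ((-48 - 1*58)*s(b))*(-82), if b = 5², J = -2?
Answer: -17384/25 ≈ -695.36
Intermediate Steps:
b = 25
s(T) = -2/T
((-48 - 1*58)*s(b))*(-82) = ((-48 - 1*58)*(-2/25))*(-82) = ((-48 - 58)*(-2*1/25))*(-82) = -106*(-2/25)*(-82) = (212/25)*(-82) = -17384/25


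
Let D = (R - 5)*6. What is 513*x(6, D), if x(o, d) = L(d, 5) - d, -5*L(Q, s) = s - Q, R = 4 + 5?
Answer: -51813/5 ≈ -10363.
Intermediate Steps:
R = 9
D = 24 (D = (9 - 5)*6 = 4*6 = 24)
L(Q, s) = -s/5 + Q/5 (L(Q, s) = -(s - Q)/5 = -s/5 + Q/5)
x(o, d) = -1 - 4*d/5 (x(o, d) = (-⅕*5 + d/5) - d = (-1 + d/5) - d = -1 - 4*d/5)
513*x(6, D) = 513*(-1 - ⅘*24) = 513*(-1 - 96/5) = 513*(-101/5) = -51813/5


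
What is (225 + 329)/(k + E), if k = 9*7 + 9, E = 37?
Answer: 554/109 ≈ 5.0826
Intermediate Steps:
k = 72 (k = 63 + 9 = 72)
(225 + 329)/(k + E) = (225 + 329)/(72 + 37) = 554/109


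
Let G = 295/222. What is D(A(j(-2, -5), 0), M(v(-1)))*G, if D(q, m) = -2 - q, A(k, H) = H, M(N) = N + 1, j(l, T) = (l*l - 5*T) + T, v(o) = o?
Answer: -295/111 ≈ -2.6577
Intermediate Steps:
j(l, T) = l² - 4*T (j(l, T) = (l² - 5*T) + T = l² - 4*T)
M(N) = 1 + N
G = 295/222 (G = 295*(1/222) = 295/222 ≈ 1.3288)
D(A(j(-2, -5), 0), M(v(-1)))*G = (-2 - 1*0)*(295/222) = (-2 + 0)*(295/222) = -2*295/222 = -295/111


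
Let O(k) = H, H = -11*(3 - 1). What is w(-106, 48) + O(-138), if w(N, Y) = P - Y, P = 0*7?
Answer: -70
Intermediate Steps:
P = 0
H = -22 (H = -11*2 = -22)
w(N, Y) = -Y (w(N, Y) = 0 - Y = -Y)
O(k) = -22
w(-106, 48) + O(-138) = -1*48 - 22 = -48 - 22 = -70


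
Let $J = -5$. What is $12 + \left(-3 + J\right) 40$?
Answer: $-308$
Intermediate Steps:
$12 + \left(-3 + J\right) 40 = 12 + \left(-3 - 5\right) 40 = 12 - 320 = -308$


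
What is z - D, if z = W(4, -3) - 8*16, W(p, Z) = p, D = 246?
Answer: -370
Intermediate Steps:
z = -124 (z = 4 - 8*16 = 4 - 128 = -124)
z - D = -124 - 1*246 = -124 - 246 = -370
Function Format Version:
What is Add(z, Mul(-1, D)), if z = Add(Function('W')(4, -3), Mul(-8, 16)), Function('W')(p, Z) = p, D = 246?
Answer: -370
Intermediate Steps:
z = -124 (z = Add(4, Mul(-8, 16)) = Add(4, -128) = -124)
Add(z, Mul(-1, D)) = Add(-124, Mul(-1, 246)) = Add(-124, -246) = -370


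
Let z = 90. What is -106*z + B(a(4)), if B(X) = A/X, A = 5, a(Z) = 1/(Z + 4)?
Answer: -9500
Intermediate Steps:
a(Z) = 1/(4 + Z)
B(X) = 5/X
-106*z + B(a(4)) = -106*90 + 5/(1/(4 + 4)) = -9540 + 5/(1/8) = -9540 + 5*8 = -9540 + 40 = -9500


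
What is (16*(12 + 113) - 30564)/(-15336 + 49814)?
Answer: -14282/17239 ≈ -0.82847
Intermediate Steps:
(16*(12 + 113) - 30564)/(-15336 + 49814) = (16*125 - 30564)/34478 = (2000 - 30564)*(1/34478) = -28564*1/34478 = -14282/17239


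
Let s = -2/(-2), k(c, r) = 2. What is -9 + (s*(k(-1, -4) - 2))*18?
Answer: -9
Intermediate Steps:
s = 1 (s = -2*(-1/2) = 1)
-9 + (s*(k(-1, -4) - 2))*18 = -9 + (1*(2 - 2))*18 = -9 + (1*0)*18 = -9 + 0*18 = -9 + 0 = -9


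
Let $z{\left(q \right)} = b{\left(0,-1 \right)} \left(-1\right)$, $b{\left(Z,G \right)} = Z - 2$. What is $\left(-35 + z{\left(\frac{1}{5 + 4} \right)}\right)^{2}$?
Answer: $1089$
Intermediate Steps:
$b{\left(Z,G \right)} = -2 + Z$
$z{\left(q \right)} = 2$ ($z{\left(q \right)} = \left(-2 + 0\right) \left(-1\right) = \left(-2\right) \left(-1\right) = 2$)
$\left(-35 + z{\left(\frac{1}{5 + 4} \right)}\right)^{2} = \left(-35 + 2\right)^{2} = \left(-33\right)^{2} = 1089$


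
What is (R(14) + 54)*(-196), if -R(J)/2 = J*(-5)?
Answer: -38024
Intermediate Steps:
R(J) = 10*J (R(J) = -2*J*(-5) = -(-10)*J = 10*J)
(R(14) + 54)*(-196) = (10*14 + 54)*(-196) = (140 + 54)*(-196) = 194*(-196) = -38024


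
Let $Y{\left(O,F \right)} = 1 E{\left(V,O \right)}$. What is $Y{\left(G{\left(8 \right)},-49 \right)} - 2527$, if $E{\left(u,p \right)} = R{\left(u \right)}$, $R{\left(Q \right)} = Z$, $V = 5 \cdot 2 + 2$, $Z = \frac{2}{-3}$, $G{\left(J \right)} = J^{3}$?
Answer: $- \frac{7583}{3} \approx -2527.7$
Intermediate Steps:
$Z = - \frac{2}{3}$ ($Z = 2 \left(- \frac{1}{3}\right) = - \frac{2}{3} \approx -0.66667$)
$V = 12$ ($V = 10 + 2 = 12$)
$R{\left(Q \right)} = - \frac{2}{3}$
$E{\left(u,p \right)} = - \frac{2}{3}$
$Y{\left(O,F \right)} = - \frac{2}{3}$ ($Y{\left(O,F \right)} = 1 \left(- \frac{2}{3}\right) = - \frac{2}{3}$)
$Y{\left(G{\left(8 \right)},-49 \right)} - 2527 = - \frac{2}{3} - 2527 = - \frac{7583}{3}$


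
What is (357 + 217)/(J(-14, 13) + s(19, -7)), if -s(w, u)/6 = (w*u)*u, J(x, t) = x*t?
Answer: -41/412 ≈ -0.099515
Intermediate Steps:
J(x, t) = t*x
s(w, u) = -6*w*u**2 (s(w, u) = -6*w*u*u = -6*u*w*u = -6*w*u**2)
(357 + 217)/(J(-14, 13) + s(19, -7)) = (357 + 217)/(13*(-14) - 6*19*(-7)**2) = 574/(-182 - 6*19*49) = 574/(-182 - 5586) = 574/(-5768) = 574*(-1/5768) = -41/412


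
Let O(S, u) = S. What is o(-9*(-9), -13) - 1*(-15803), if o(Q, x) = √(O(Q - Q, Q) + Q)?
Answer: 15812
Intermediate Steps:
o(Q, x) = √Q (o(Q, x) = √((Q - Q) + Q) = √(0 + Q) = √Q)
o(-9*(-9), -13) - 1*(-15803) = √(-9*(-9)) - 1*(-15803) = √81 + 15803 = 9 + 15803 = 15812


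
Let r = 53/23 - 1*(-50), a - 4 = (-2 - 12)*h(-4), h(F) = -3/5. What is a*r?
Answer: 74586/115 ≈ 648.57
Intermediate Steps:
h(F) = -3/5 (h(F) = -3*1/5 = -3/5)
a = 62/5 (a = 4 + (-2 - 12)*(-3/5) = 4 - 14*(-3/5) = 4 + 42/5 = 62/5 ≈ 12.400)
r = 1203/23 (r = 53*(1/23) + 50 = 53/23 + 50 = 1203/23 ≈ 52.304)
a*r = (62/5)*(1203/23) = 74586/115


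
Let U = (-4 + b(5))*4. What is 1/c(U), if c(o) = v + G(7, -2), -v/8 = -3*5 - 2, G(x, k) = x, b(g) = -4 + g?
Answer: 1/143 ≈ 0.0069930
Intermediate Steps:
v = 136 (v = -8*(-3*5 - 2) = -8*(-15 - 2) = -8*(-17) = 136)
U = -12 (U = (-4 + (-4 + 5))*4 = (-4 + 1)*4 = -3*4 = -12)
c(o) = 143 (c(o) = 136 + 7 = 143)
1/c(U) = 1/143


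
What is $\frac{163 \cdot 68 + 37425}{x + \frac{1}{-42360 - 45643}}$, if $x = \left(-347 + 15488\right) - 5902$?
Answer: $\frac{4268937527}{813059716} \approx 5.2505$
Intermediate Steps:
$x = 9239$ ($x = 15141 - 5902 = 9239$)
$\frac{163 \cdot 68 + 37425}{x + \frac{1}{-42360 - 45643}} = \frac{163 \cdot 68 + 37425}{9239 + \frac{1}{-42360 - 45643}} = \frac{11084 + 37425}{9239 + \frac{1}{-88003}} = \frac{48509}{9239 - \frac{1}{88003}} = \frac{48509}{\frac{813059716}{88003}} = 48509 \cdot \frac{88003}{813059716} = \frac{4268937527}{813059716}$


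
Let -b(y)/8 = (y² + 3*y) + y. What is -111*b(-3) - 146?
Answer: -2810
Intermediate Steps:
b(y) = -32*y - 8*y² (b(y) = -8*((y² + 3*y) + y) = -8*(y² + 4*y) = -32*y - 8*y²)
-111*b(-3) - 146 = -(-888)*(-3)*(4 - 3) - 146 = -(-888)*(-3) - 146 = -111*24 - 146 = -2664 - 146 = -2810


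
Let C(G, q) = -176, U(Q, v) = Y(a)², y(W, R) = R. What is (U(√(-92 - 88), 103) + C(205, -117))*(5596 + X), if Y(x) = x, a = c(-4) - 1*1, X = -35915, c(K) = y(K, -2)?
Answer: 5063273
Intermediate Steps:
c(K) = -2
a = -3 (a = -2 - 1*1 = -2 - 1 = -3)
U(Q, v) = 9 (U(Q, v) = (-3)² = 9)
(U(√(-92 - 88), 103) + C(205, -117))*(5596 + X) = (9 - 176)*(5596 - 35915) = -167*(-30319) = 5063273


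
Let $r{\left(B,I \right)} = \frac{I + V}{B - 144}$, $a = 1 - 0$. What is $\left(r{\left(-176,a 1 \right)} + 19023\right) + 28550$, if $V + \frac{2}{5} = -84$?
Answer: $\frac{76117217}{1600} \approx 47573.0$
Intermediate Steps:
$V = - \frac{422}{5}$ ($V = - \frac{2}{5} - 84 = - \frac{422}{5} \approx -84.4$)
$a = 1$ ($a = 1 + 0 = 1$)
$r{\left(B,I \right)} = \frac{- \frac{422}{5} + I}{-144 + B}$ ($r{\left(B,I \right)} = \frac{I - \frac{422}{5}}{B - 144} = \frac{- \frac{422}{5} + I}{-144 + B}$)
$\left(r{\left(-176,a 1 \right)} + 19023\right) + 28550 = \left(\frac{- \frac{422}{5} + 1 \cdot 1}{-144 - 176} + 19023\right) + 28550 = \left(\frac{- \frac{422}{5} + 1}{-320} + 19023\right) + 28550 = \left(\left(- \frac{1}{320}\right) \left(- \frac{417}{5}\right) + 19023\right) + 28550 = \left(\frac{417}{1600} + 19023\right) + 28550 = \frac{30437217}{1600} + 28550 = \frac{76117217}{1600}$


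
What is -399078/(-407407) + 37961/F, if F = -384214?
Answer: 137865777565/156531473098 ≈ 0.88075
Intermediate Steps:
-399078/(-407407) + 37961/F = -399078/(-407407) + 37961/(-384214) = -399078*(-1/407407) + 37961*(-1/384214) = 399078/407407 - 37961/384214 = 137865777565/156531473098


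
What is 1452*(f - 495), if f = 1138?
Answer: 933636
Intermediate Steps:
1452*(f - 495) = 1452*(1138 - 495) = 1452*643 = 933636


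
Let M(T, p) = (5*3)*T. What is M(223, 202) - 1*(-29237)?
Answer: 32582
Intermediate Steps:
M(T, p) = 15*T
M(223, 202) - 1*(-29237) = 15*223 - 1*(-29237) = 3345 + 29237 = 32582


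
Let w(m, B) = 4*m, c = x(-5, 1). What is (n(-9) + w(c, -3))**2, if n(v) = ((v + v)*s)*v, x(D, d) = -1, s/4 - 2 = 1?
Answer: 3763600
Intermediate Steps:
s = 12 (s = 8 + 4*1 = 8 + 4 = 12)
c = -1
n(v) = 24*v**2 (n(v) = ((v + v)*12)*v = ((2*v)*12)*v = (24*v)*v = 24*v**2)
(n(-9) + w(c, -3))**2 = (24*(-9)**2 + 4*(-1))**2 = (24*81 - 4)**2 = (1944 - 4)**2 = 1940**2 = 3763600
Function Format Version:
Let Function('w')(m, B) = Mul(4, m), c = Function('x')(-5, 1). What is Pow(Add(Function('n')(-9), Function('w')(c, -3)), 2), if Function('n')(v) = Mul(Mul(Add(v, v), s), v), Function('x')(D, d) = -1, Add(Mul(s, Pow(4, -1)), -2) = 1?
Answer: 3763600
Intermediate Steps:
s = 12 (s = Add(8, Mul(4, 1)) = Add(8, 4) = 12)
c = -1
Function('n')(v) = Mul(24, Pow(v, 2)) (Function('n')(v) = Mul(Mul(Add(v, v), 12), v) = Mul(Mul(Mul(2, v), 12), v) = Mul(Mul(24, v), v) = Mul(24, Pow(v, 2)))
Pow(Add(Function('n')(-9), Function('w')(c, -3)), 2) = Pow(Add(Mul(24, Pow(-9, 2)), Mul(4, -1)), 2) = Pow(Add(Mul(24, 81), -4), 2) = Pow(Add(1944, -4), 2) = Pow(1940, 2) = 3763600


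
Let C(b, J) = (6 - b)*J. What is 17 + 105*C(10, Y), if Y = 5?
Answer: -2083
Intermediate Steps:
C(b, J) = J*(6 - b)
17 + 105*C(10, Y) = 17 + 105*(5*(6 - 1*10)) = 17 + 105*(5*(6 - 10)) = 17 + 105*(5*(-4)) = 17 + 105*(-20) = 17 - 2100 = -2083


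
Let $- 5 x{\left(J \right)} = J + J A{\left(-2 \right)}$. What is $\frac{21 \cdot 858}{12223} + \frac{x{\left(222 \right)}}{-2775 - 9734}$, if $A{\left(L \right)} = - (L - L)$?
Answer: $\frac{1129649316}{764487535} \approx 1.4777$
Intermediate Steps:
$A{\left(L \right)} = 0$ ($A{\left(L \right)} = \left(-1\right) 0 = 0$)
$x{\left(J \right)} = - \frac{J}{5}$ ($x{\left(J \right)} = - \frac{J + J 0}{5} = - \frac{J + 0}{5} = - \frac{J}{5}$)
$\frac{21 \cdot 858}{12223} + \frac{x{\left(222 \right)}}{-2775 - 9734} = \frac{21 \cdot 858}{12223} + \frac{\left(- \frac{1}{5}\right) 222}{-2775 - 9734} = 18018 \cdot \frac{1}{12223} - \frac{222}{5 \left(-12509\right)} = \frac{18018}{12223} - - \frac{222}{62545} = \frac{18018}{12223} + \frac{222}{62545} = \frac{1129649316}{764487535}$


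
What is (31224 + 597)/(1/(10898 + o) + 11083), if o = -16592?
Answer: 181188774/63106601 ≈ 2.8712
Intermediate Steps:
(31224 + 597)/(1/(10898 + o) + 11083) = (31224 + 597)/(1/(10898 - 16592) + 11083) = 31821/(1/(-5694) + 11083) = 31821/(-1/5694 + 11083) = 31821/(63106601/5694) = 31821*(5694/63106601) = 181188774/63106601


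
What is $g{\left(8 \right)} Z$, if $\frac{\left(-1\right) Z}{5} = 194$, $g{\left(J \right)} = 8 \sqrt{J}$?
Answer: $- 15520 \sqrt{2} \approx -21949.0$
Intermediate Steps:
$Z = -970$ ($Z = \left(-5\right) 194 = -970$)
$g{\left(8 \right)} Z = 8 \sqrt{8} \left(-970\right) = 8 \cdot 2 \sqrt{2} \left(-970\right) = 16 \sqrt{2} \left(-970\right) = - 15520 \sqrt{2}$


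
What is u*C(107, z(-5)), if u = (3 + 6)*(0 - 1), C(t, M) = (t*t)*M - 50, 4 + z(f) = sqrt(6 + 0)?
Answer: 412614 - 103041*sqrt(6) ≈ 1.6022e+5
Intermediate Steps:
z(f) = -4 + sqrt(6) (z(f) = -4 + sqrt(6 + 0) = -4 + sqrt(6))
C(t, M) = -50 + M*t**2 (C(t, M) = t**2*M - 50 = M*t**2 - 50 = -50 + M*t**2)
u = -9 (u = 9*(-1) = -9)
u*C(107, z(-5)) = -9*(-50 + (-4 + sqrt(6))*107**2) = -9*(-50 + (-4 + sqrt(6))*11449) = -9*(-50 + (-45796 + 11449*sqrt(6))) = -9*(-45846 + 11449*sqrt(6)) = 412614 - 103041*sqrt(6)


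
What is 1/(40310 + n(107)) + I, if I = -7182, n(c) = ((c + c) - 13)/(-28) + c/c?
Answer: -8104937246/1128507 ≈ -7182.0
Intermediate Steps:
n(c) = 41/28 - c/14 (n(c) = (2*c - 13)*(-1/28) + 1 = (-13 + 2*c)*(-1/28) + 1 = (13/28 - c/14) + 1 = 41/28 - c/14)
1/(40310 + n(107)) + I = 1/(40310 + (41/28 - 1/14*107)) - 7182 = 1/(40310 + (41/28 - 107/14)) - 7182 = 1/(40310 - 173/28) - 7182 = 1/(1128507/28) - 7182 = 28/1128507 - 7182 = -8104937246/1128507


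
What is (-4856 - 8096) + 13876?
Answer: 924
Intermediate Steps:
(-4856 - 8096) + 13876 = -12952 + 13876 = 924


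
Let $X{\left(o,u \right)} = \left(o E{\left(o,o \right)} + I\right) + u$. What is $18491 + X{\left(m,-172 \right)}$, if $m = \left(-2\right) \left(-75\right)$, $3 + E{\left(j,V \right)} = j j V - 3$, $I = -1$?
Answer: $506267418$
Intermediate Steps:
$E{\left(j,V \right)} = -6 + V j^{2}$ ($E{\left(j,V \right)} = -3 + \left(j j V - 3\right) = -3 + \left(j^{2} V - 3\right) = -3 + \left(V j^{2} - 3\right) = -3 + \left(-3 + V j^{2}\right) = -6 + V j^{2}$)
$m = 150$
$X{\left(o,u \right)} = -1 + u + o \left(-6 + o^{3}\right)$ ($X{\left(o,u \right)} = \left(o \left(-6 + o o^{2}\right) - 1\right) + u = \left(o \left(-6 + o^{3}\right) - 1\right) + u = \left(-1 + o \left(-6 + o^{3}\right)\right) + u = -1 + u + o \left(-6 + o^{3}\right)$)
$18491 + X{\left(m,-172 \right)} = 18491 - \left(173 - 150 \left(-6 + 150^{3}\right)\right) = 18491 - \left(173 - 150 \left(-6 + 3375000\right)\right) = 18491 - -506248927 = 18491 + 506248927 = 506267418$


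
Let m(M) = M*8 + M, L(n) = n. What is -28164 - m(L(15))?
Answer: -28299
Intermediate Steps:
m(M) = 9*M (m(M) = 8*M + M = 9*M)
-28164 - m(L(15)) = -28164 - 9*15 = -28164 - 1*135 = -28164 - 135 = -28299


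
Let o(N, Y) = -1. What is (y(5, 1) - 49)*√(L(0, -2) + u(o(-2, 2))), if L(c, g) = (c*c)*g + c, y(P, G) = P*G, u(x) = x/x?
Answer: -44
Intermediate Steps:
u(x) = 1
y(P, G) = G*P
L(c, g) = c + g*c² (L(c, g) = c²*g + c = g*c² + c = c + g*c²)
(y(5, 1) - 49)*√(L(0, -2) + u(o(-2, 2))) = (1*5 - 49)*√(0*(1 + 0*(-2)) + 1) = (5 - 49)*√(0*(1 + 0) + 1) = -44*√(0*1 + 1) = -44*√(0 + 1) = -44*√1 = -44*1 = -44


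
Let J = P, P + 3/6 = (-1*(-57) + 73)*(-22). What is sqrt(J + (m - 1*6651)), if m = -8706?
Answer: I*sqrt(72870)/2 ≈ 134.97*I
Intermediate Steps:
P = -5721/2 (P = -1/2 + (-1*(-57) + 73)*(-22) = -1/2 + (57 + 73)*(-22) = -1/2 + 130*(-22) = -1/2 - 2860 = -5721/2 ≈ -2860.5)
J = -5721/2 ≈ -2860.5
sqrt(J + (m - 1*6651)) = sqrt(-5721/2 + (-8706 - 1*6651)) = sqrt(-5721/2 + (-8706 - 6651)) = sqrt(-5721/2 - 15357) = sqrt(-36435/2) = I*sqrt(72870)/2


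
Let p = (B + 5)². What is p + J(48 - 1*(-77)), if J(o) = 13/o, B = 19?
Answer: 72013/125 ≈ 576.10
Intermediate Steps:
p = 576 (p = (19 + 5)² = 24² = 576)
p + J(48 - 1*(-77)) = 576 + 13/(48 - 1*(-77)) = 576 + 13/(48 + 77) = 576 + 13/125 = 72013/125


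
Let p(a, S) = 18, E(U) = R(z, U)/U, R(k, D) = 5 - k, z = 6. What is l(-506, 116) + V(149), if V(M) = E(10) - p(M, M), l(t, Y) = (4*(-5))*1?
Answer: -381/10 ≈ -38.100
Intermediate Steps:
E(U) = -1/U (E(U) = (5 - 1*6)/U = (5 - 6)/U = -1/U)
l(t, Y) = -20 (l(t, Y) = -20*1 = -20)
V(M) = -181/10 (V(M) = -1/10 - 1*18 = -1*⅒ - 18 = -⅒ - 18 = -181/10)
l(-506, 116) + V(149) = -20 - 181/10 = -381/10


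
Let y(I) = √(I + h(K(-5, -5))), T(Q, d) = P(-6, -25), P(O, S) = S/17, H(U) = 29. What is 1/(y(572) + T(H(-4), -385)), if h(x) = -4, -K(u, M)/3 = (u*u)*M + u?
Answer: 425/163527 + 578*√142/163527 ≈ 0.044718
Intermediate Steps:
K(u, M) = -3*u - 3*M*u² (K(u, M) = -3*((u*u)*M + u) = -3*(u²*M + u) = -3*(M*u² + u) = -3*(u + M*u²) = -3*u - 3*M*u²)
P(O, S) = S/17 (P(O, S) = S*(1/17) = S/17)
T(Q, d) = -25/17 (T(Q, d) = (1/17)*(-25) = -25/17)
y(I) = √(-4 + I) (y(I) = √(I - 4) = √(-4 + I))
1/(y(572) + T(H(-4), -385)) = 1/(√(-4 + 572) - 25/17) = 1/(√568 - 25/17) = 1/(2*√142 - 25/17) = 1/(-25/17 + 2*√142)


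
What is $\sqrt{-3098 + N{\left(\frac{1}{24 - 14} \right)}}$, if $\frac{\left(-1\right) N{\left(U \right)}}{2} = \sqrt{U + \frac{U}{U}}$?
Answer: $\frac{\sqrt{-77450 - 5 \sqrt{110}}}{5} \approx 55.679 i$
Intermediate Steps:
$N{\left(U \right)} = - 2 \sqrt{1 + U}$ ($N{\left(U \right)} = - 2 \sqrt{U + \frac{U}{U}} = - 2 \sqrt{U + 1} = - 2 \sqrt{1 + U}$)
$\sqrt{-3098 + N{\left(\frac{1}{24 - 14} \right)}} = \sqrt{-3098 - 2 \sqrt{1 + \frac{1}{24 - 14}}} = \sqrt{-3098 - 2 \sqrt{1 + \frac{1}{10}}} = \sqrt{-3098 - 2 \sqrt{\frac{11}{10}}} = \sqrt{-3098 - 2 \frac{\sqrt{110}}{10}} = \sqrt{-3098 - \frac{\sqrt{110}}{5}}$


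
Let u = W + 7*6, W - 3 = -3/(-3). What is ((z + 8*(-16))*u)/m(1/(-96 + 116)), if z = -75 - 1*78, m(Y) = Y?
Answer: -258520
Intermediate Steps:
W = 4 (W = 3 - 3/(-3) = 3 - 3*(-⅓) = 3 + 1 = 4)
u = 46 (u = 4 + 7*6 = 4 + 42 = 46)
z = -153 (z = -75 - 78 = -153)
((z + 8*(-16))*u)/m(1/(-96 + 116)) = ((-153 + 8*(-16))*46)/(1/(-96 + 116)) = ((-153 - 128)*46)/(1/20) = (-281*46)/(1/20) = -12926*20 = -258520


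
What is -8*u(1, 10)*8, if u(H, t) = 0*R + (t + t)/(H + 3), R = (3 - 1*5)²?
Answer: -320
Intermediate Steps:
R = 4 (R = (3 - 5)² = (-2)² = 4)
u(H, t) = 2*t/(3 + H) (u(H, t) = 0*4 + (t + t)/(H + 3) = 0 + (2*t)/(3 + H) = 0 + 2*t/(3 + H) = 2*t/(3 + H))
-8*u(1, 10)*8 = -16*10/(3 + 1)*8 = -16*10/4*8 = -8*5*8 = -40*8 = -320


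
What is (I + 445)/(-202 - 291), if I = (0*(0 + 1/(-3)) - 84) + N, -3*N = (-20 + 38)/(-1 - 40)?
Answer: -871/1189 ≈ -0.73255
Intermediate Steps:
N = 6/41 (N = -(-20 + 38)/(3*(-1 - 40)) = -6/(-41) = -6*(-1)/41 = -1/3*(-18/41) = 6/41 ≈ 0.14634)
I = -3438/41 (I = (0*(0 + 1/(-3)) - 84) + 6/41 = (0*(0 - 1/3) - 84) + 6/41 = (0*(-1/3) - 84) + 6/41 = (0 - 84) + 6/41 = -84 + 6/41 = -3438/41 ≈ -83.854)
(I + 445)/(-202 - 291) = (-3438/41 + 445)/(-202 - 291) = (14807/41)/(-493) = (14807/41)*(-1/493) = -871/1189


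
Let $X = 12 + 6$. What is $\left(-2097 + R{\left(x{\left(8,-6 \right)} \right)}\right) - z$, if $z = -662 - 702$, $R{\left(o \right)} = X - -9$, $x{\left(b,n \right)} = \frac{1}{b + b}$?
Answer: $-706$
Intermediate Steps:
$X = 18$
$x{\left(b,n \right)} = \frac{1}{2 b}$
$R{\left(o \right)} = 27$ ($R{\left(o \right)} = 18 - -9 = 18 + 9 = 27$)
$z = -1364$ ($z = -662 - 702 = -1364$)
$\left(-2097 + R{\left(x{\left(8,-6 \right)} \right)}\right) - z = \left(-2097 + 27\right) - -1364 = -2070 + 1364 = -706$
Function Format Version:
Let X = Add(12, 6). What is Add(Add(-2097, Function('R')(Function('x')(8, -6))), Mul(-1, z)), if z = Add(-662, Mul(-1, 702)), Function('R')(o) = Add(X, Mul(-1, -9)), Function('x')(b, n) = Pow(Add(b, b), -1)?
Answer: -706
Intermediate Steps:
X = 18
Function('x')(b, n) = Mul(Rational(1, 2), Pow(b, -1)) (Function('x')(b, n) = Pow(Mul(2, b), -1) = Mul(Rational(1, 2), Pow(b, -1)))
Function('R')(o) = 27 (Function('R')(o) = Add(18, Mul(-1, -9)) = Add(18, 9) = 27)
z = -1364 (z = Add(-662, -702) = -1364)
Add(Add(-2097, Function('R')(Function('x')(8, -6))), Mul(-1, z)) = Add(Add(-2097, 27), Mul(-1, -1364)) = Add(-2070, 1364) = -706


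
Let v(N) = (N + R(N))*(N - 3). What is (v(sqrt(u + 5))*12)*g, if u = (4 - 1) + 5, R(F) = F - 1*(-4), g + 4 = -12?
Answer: -2688 + 384*sqrt(13) ≈ -1303.5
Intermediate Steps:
g = -16 (g = -4 - 12 = -16)
R(F) = 4 + F (R(F) = F + 4 = 4 + F)
u = 8 (u = 3 + 5 = 8)
v(N) = (-3 + N)*(4 + 2*N) (v(N) = (N + (4 + N))*(N - 3) = (4 + 2*N)*(-3 + N) = (-3 + N)*(4 + 2*N))
(v(sqrt(u + 5))*12)*g = ((-12 - 2*sqrt(8 + 5) + 2*(sqrt(8 + 5))**2)*12)*(-16) = ((-12 - 2*sqrt(13) + 2*(sqrt(13))**2)*12)*(-16) = ((-12 - 2*sqrt(13) + 2*13)*12)*(-16) = ((-12 - 2*sqrt(13) + 26)*12)*(-16) = ((14 - 2*sqrt(13))*12)*(-16) = (168 - 24*sqrt(13))*(-16) = -2688 + 384*sqrt(13)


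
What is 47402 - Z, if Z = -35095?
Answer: 82497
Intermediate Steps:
47402 - Z = 47402 - 1*(-35095) = 47402 + 35095 = 82497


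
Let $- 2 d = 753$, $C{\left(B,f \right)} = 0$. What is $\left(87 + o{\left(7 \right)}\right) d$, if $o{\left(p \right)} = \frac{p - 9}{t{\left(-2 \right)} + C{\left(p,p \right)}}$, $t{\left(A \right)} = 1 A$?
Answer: $-33132$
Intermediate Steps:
$t{\left(A \right)} = A$
$d = - \frac{753}{2}$ ($d = \left(- \frac{1}{2}\right) 753 = - \frac{753}{2} \approx -376.5$)
$o{\left(p \right)} = \frac{9}{2} - \frac{p}{2}$ ($o{\left(p \right)} = \frac{p - 9}{-2 + 0} = \frac{-9 + p}{-2} = \left(-9 + p\right) \left(- \frac{1}{2}\right) = \frac{9}{2} - \frac{p}{2}$)
$\left(87 + o{\left(7 \right)}\right) d = \left(87 + \left(\frac{9}{2} - \frac{7}{2}\right)\right) \left(- \frac{753}{2}\right) = \left(87 + 1\right) \left(- \frac{753}{2}\right) = 88 \left(- \frac{753}{2}\right) = -33132$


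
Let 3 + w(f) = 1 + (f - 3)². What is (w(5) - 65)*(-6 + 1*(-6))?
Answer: 756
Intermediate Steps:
w(f) = -2 + (-3 + f)² (w(f) = -3 + (1 + (f - 3)²) = -3 + (1 + (-3 + f)²) = -2 + (-3 + f)²)
(w(5) - 65)*(-6 + 1*(-6)) = ((-2 + (-3 + 5)²) - 65)*(-6 + 1*(-6)) = ((-2 + 2²) - 65)*(-6 - 6) = ((-2 + 4) - 65)*(-12) = (2 - 65)*(-12) = -63*(-12) = 756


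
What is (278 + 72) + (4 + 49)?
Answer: 403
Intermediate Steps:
(278 + 72) + (4 + 49) = 350 + 53 = 403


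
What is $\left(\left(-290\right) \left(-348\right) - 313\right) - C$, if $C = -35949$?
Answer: $136556$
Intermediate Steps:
$\left(\left(-290\right) \left(-348\right) - 313\right) - C = \left(\left(-290\right) \left(-348\right) - 313\right) - -35949 = \left(100920 - 313\right) + 35949 = 100607 + 35949 = 136556$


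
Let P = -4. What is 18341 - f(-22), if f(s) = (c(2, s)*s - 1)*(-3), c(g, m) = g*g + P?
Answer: 18338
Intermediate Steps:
c(g, m) = -4 + g**2 (c(g, m) = g*g - 4 = g**2 - 4 = -4 + g**2)
f(s) = 3 (f(s) = ((-4 + 2**2)*s - 1)*(-3) = ((-4 + 4)*s - 1)*(-3) = (0*s - 1)*(-3) = (0 - 1)*(-3) = -1*(-3) = 3)
18341 - f(-22) = 18341 - 1*3 = 18341 - 3 = 18338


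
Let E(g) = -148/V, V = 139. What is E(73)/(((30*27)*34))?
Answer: -37/957015 ≈ -3.8662e-5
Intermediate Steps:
E(g) = -148/139
E(73)/(((30*27)*34)) = -148/(139*((30*27)*34)) = -148/(139*(810*34)) = -148/139/27540 = -148/139*1/27540 = -37/957015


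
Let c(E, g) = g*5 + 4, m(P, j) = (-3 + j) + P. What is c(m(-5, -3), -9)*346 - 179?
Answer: -14365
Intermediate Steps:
m(P, j) = -3 + P + j
c(E, g) = 4 + 5*g (c(E, g) = 5*g + 4 = 4 + 5*g)
c(m(-5, -3), -9)*346 - 179 = (4 + 5*(-9))*346 - 179 = (4 - 45)*346 - 179 = -41*346 - 179 = -14186 - 179 = -14365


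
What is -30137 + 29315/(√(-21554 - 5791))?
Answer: -30137 - 5863*I*√27345/5469 ≈ -30137.0 - 177.28*I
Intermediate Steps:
-30137 + 29315/(√(-21554 - 5791)) = -30137 + 29315/(√(-27345)) = -30137 + 29315/((I*√27345)) = -30137 + 29315*(-I*√27345/27345) = -30137 - 5863*I*√27345/5469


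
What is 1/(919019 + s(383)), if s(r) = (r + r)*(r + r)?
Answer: 1/1505775 ≈ 6.6411e-7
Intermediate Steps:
s(r) = 4*r² (s(r) = (2*r)*(2*r) = 4*r²)
1/(919019 + s(383)) = 1/(919019 + 4*383²) = 1/(919019 + 4*146689) = 1/(919019 + 586756) = 1/1505775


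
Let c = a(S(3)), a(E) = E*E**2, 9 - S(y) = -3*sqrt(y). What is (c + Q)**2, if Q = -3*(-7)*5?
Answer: 4411269 + 2532060*sqrt(3) ≈ 8.7969e+6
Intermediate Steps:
S(y) = 9 + 3*sqrt(y) (S(y) = 9 - (-3)*sqrt(y) = 9 + 3*sqrt(y))
a(E) = E**3
Q = 105 (Q = 21*5 = 105)
c = (9 + 3*sqrt(3))**3 ≈ 2861.0
(c + Q)**2 = ((1458 + 810*sqrt(3)) + 105)**2 = (1563 + 810*sqrt(3))**2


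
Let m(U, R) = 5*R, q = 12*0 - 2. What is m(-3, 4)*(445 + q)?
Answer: 8860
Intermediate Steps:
q = -2 (q = 0 - 2 = -2)
m(-3, 4)*(445 + q) = (5*4)*(445 - 2) = 20*443 = 8860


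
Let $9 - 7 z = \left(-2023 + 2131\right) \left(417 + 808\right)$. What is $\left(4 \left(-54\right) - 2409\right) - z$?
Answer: $\frac{113916}{7} \approx 16274.0$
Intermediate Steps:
$z = - \frac{132291}{7}$ ($z = \frac{9}{7} - \frac{\left(-2023 + 2131\right) \left(417 + 808\right)}{7} = \frac{9}{7} - \frac{108 \cdot 1225}{7} = \frac{9}{7} - 18900 = - \frac{132291}{7} \approx -18899.0$)
$\left(4 \left(-54\right) - 2409\right) - z = \left(4 \left(-54\right) - 2409\right) - - \frac{132291}{7} = \left(-216 - 2409\right) + \frac{132291}{7} = -2625 + \frac{132291}{7} = \frac{113916}{7}$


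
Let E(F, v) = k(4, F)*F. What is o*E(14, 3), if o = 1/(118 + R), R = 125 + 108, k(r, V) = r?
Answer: 56/351 ≈ 0.15954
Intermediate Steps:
R = 233
E(F, v) = 4*F
o = 1/351 (o = 1/(118 + 233) = 1/351 ≈ 0.0028490)
o*E(14, 3) = (4*14)/351 = (1/351)*56 = 56/351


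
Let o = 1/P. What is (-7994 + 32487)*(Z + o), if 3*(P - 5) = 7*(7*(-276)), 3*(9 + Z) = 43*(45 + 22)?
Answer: 34974803843/1501 ≈ 2.3301e+7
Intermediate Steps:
Z = 2854/3 (Z = -9 + (43*(45 + 22))/3 = -9 + (43*67)/3 = -9 + (1/3)*2881 = -9 + 2881/3 = 2854/3 ≈ 951.33)
P = -4503 (P = 5 + (7*(7*(-276)))/3 = 5 + (7*(-1932))/3 = 5 + (1/3)*(-13524) = 5 - 4508 = -4503)
o = -1/4503 (o = 1/(-4503) = -1/4503 ≈ -0.00022207)
(-7994 + 32487)*(Z + o) = (-7994 + 32487)*(2854/3 - 1/4503) = 24493*(1427951/1501) = 34974803843/1501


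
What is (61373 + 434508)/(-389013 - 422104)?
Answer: -495881/811117 ≈ -0.61136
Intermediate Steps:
(61373 + 434508)/(-389013 - 422104) = 495881/(-811117) = 495881*(-1/811117) = -495881/811117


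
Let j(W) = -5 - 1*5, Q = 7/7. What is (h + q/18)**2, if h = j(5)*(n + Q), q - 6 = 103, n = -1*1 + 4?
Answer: 373321/324 ≈ 1152.2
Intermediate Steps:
n = 3 (n = -1 + 4 = 3)
q = 109 (q = 6 + 103 = 109)
Q = 1 (Q = 7*(1/7) = 1)
j(W) = -10 (j(W) = -5 - 5 = -10)
h = -40 (h = -10*(3 + 1) = -10*4 = -40)
(h + q/18)**2 = (-40 + 109/18)**2 = (-611/18)**2 = 373321/324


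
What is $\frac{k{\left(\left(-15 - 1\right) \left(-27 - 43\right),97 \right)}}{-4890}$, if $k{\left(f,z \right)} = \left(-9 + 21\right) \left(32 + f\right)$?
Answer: $- \frac{2304}{815} \approx -2.827$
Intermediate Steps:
$k{\left(f,z \right)} = 384 + 12 f$ ($k{\left(f,z \right)} = 12 \left(32 + f\right) = 384 + 12 f$)
$\frac{k{\left(\left(-15 - 1\right) \left(-27 - 43\right),97 \right)}}{-4890} = \frac{384 + 12 \left(-15 - 1\right) \left(-27 - 43\right)}{-4890} = \left(384 + 12 \left(\left(-16\right) \left(-70\right)\right)\right) \left(- \frac{1}{4890}\right) = \left(384 + 12 \cdot 1120\right) \left(- \frac{1}{4890}\right) = \left(384 + 13440\right) \left(- \frac{1}{4890}\right) = 13824 \left(- \frac{1}{4890}\right) = - \frac{2304}{815}$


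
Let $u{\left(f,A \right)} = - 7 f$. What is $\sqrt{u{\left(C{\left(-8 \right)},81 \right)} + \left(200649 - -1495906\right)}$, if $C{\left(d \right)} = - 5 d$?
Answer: $15 \sqrt{7539} \approx 1302.4$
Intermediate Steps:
$\sqrt{u{\left(C{\left(-8 \right)},81 \right)} + \left(200649 - -1495906\right)} = \sqrt{- 7 \left(\left(-5\right) \left(-8\right)\right) + \left(200649 - -1495906\right)} = \sqrt{\left(-7\right) 40 + \left(200649 + 1495906\right)} = \sqrt{-280 + 1696555} = \sqrt{1696275} = 15 \sqrt{7539}$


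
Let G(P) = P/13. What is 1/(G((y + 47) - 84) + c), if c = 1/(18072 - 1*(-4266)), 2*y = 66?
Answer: -290394/89339 ≈ -3.2505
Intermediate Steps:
y = 33 (y = (½)*66 = 33)
G(P) = P/13 (G(P) = P*(1/13) = P/13)
c = 1/22338 (c = 1/(18072 + 4266) = 1/22338 ≈ 4.4767e-5)
1/(G((y + 47) - 84) + c) = 1/(((33 + 47) - 84)/13 + 1/22338) = 1/((80 - 84)/13 + 1/22338) = 1/((1/13)*(-4) + 1/22338) = 1/(-4/13 + 1/22338) = 1/(-89339/290394) = -290394/89339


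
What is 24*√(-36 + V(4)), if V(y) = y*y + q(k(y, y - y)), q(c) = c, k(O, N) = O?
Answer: 96*I ≈ 96.0*I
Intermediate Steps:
V(y) = y + y² (V(y) = y*y + y = y² + y = y + y²)
24*√(-36 + V(4)) = 24*√(-36 + 4*(1 + 4)) = 24*√(-36 + 4*5) = 24*√(-36 + 20) = 24*√(-16) = 24*(4*I) = 96*I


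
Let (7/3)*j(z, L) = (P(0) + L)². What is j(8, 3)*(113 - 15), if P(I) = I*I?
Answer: 378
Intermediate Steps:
P(I) = I²
j(z, L) = 3*L²/7 (j(z, L) = 3*(0² + L)²/7 = 3*(0 + L)²/7 = 3*L²/7)
j(8, 3)*(113 - 15) = ((3/7)*3²)*(113 - 15) = ((3/7)*9)*98 = (27/7)*98 = 378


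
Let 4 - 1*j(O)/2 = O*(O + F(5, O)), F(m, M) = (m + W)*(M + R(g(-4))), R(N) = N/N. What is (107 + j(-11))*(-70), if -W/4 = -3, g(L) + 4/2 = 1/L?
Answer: 270690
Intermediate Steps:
g(L) = -2 + 1/L
R(N) = 1
W = 12 (W = -4*(-3) = 12)
F(m, M) = (1 + M)*(12 + m) (F(m, M) = (m + 12)*(M + 1) = (12 + m)*(1 + M) = (1 + M)*(12 + m))
j(O) = 8 - 2*O*(17 + 18*O) (j(O) = 8 - 2*O*(O + (12 + 5 + 12*O + O*5)) = 8 - 2*O*(O + (12 + 5 + 12*O + 5*O)) = 8 - 2*O*(O + (17 + 17*O)) = 8 - 2*O*(17 + 18*O))
(107 + j(-11))*(-70) = (107 + (8 - 36*(-11)² - 34*(-11)))*(-70) = (107 + (8 - 36*121 + 374))*(-70) = (107 + (8 - 4356 + 374))*(-70) = (107 - 3974)*(-70) = -3867*(-70) = 270690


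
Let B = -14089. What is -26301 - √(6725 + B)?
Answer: -26301 - 2*I*√1841 ≈ -26301.0 - 85.814*I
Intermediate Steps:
-26301 - √(6725 + B) = -26301 - √(6725 - 14089) = -26301 - √(-7364) = -26301 - 2*I*√1841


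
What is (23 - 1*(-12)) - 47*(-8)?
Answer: 411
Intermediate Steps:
(23 - 1*(-12)) - 47*(-8) = (23 + 12) + 376 = 35 + 376 = 411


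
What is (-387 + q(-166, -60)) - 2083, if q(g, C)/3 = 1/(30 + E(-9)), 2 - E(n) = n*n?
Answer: -121033/49 ≈ -2470.1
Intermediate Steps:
E(n) = 2 - n² (E(n) = 2 - n*n = 2 - n²)
q(g, C) = -3/49 (q(g, C) = 3/(30 + (2 - 1*(-9)²)) = 3/(30 + (2 - 1*81)) = 3/(30 + (2 - 81)) = 3/(30 - 79) = 3/(-49) = 3*(-1/49) = -3/49)
(-387 + q(-166, -60)) - 2083 = (-387 - 3/49) - 2083 = -18966/49 - 2083 = -121033/49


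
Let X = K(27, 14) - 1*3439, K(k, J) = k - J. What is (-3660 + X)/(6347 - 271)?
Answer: -3543/3038 ≈ -1.1662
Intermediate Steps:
X = -3426 (X = (27 - 1*14) - 1*3439 = (27 - 14) - 3439 = 13 - 3439 = -3426)
(-3660 + X)/(6347 - 271) = (-3660 - 3426)/(6347 - 271) = -7086/6076 = -7086*1/6076 = -3543/3038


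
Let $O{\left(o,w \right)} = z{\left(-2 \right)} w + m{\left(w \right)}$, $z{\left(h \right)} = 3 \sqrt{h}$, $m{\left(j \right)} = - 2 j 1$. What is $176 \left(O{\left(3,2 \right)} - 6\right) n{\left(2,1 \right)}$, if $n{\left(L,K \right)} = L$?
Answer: $-3520 + 2112 i \sqrt{2} \approx -3520.0 + 2986.8 i$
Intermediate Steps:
$m{\left(j \right)} = - 2 j$
$O{\left(o,w \right)} = - 2 w + 3 i w \sqrt{2}$ ($O{\left(o,w \right)} = 3 \sqrt{-2} w - 2 w = 3 i \sqrt{2} w - 2 w = 3 i w \sqrt{2} - 2 w = - 2 w + 3 i w \sqrt{2}$)
$176 \left(O{\left(3,2 \right)} - 6\right) n{\left(2,1 \right)} = 176 \left(2 \left(-2 + 3 i \sqrt{2}\right) - 6\right) 2 = 176 \left(\left(-4 + 6 i \sqrt{2}\right) - 6\right) 2 = 176 \left(-10 + 6 i \sqrt{2}\right) 2 = 176 \left(-20 + 12 i \sqrt{2}\right) = -3520 + 2112 i \sqrt{2}$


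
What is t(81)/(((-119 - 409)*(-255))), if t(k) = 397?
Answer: 397/134640 ≈ 0.0029486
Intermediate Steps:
t(81)/(((-119 - 409)*(-255))) = 397/(((-119 - 409)*(-255))) = 397/((-528*(-255))) = 397/134640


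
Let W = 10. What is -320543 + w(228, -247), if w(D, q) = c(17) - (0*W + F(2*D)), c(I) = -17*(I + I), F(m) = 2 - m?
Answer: -320667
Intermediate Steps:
c(I) = -34*I
w(D, q) = -580 + 2*D (w(D, q) = -34*17 - (0*10 + (2 - 2*D)) = -578 - (0 + (2 - 2*D)) = -578 - (2 - 2*D) = -578 + (-2 + 2*D) = -580 + 2*D)
-320543 + w(228, -247) = -320543 + (-580 + 2*228) = -320543 + (-580 + 456) = -320543 - 124 = -320667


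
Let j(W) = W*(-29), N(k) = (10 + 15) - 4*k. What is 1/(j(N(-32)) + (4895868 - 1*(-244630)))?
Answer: 1/5136061 ≈ 1.9470e-7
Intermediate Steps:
N(k) = 25 - 4*k
j(W) = -29*W
1/(j(N(-32)) + (4895868 - 1*(-244630))) = 1/(-29*(25 - 4*(-32)) + (4895868 - 1*(-244630))) = 1/(-29*(25 + 128) + (4895868 + 244630)) = 1/(-29*153 + 5140498) = 1/(-4437 + 5140498) = 1/5136061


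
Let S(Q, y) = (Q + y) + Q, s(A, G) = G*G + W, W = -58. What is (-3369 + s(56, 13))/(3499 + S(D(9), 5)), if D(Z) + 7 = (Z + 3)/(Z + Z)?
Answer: -4887/5237 ≈ -0.93317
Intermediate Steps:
s(A, G) = -58 + G**2 (s(A, G) = G*G - 58 = G**2 - 58 = -58 + G**2)
D(Z) = -7 + (3 + Z)/(2*Z) (D(Z) = -7 + (Z + 3)/(Z + Z) = -7 + (3 + Z)/((2*Z)) = -7 + (3 + Z)*(1/(2*Z)) = -7 + (3 + Z)/(2*Z))
S(Q, y) = y + 2*Q
(-3369 + s(56, 13))/(3499 + S(D(9), 5)) = (-3369 + (-58 + 13**2))/(3499 + (5 + 2*((1/2)*(3 - 13*9)/9))) = (-3369 + (-58 + 169))/(3499 + (5 + 2*((1/2)*(1/9)*(3 - 117)))) = (-3369 + 111)/(3499 + (5 + 2*((1/2)*(1/9)*(-114)))) = -3258/(3499 + (5 + 2*(-19/3))) = -3258/(3499 + (5 - 38/3)) = -3258/(3499 - 23/3) = -3258/10474/3 = -3258*3/10474 = -4887/5237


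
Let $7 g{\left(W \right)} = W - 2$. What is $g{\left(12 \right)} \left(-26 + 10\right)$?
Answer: $- \frac{160}{7} \approx -22.857$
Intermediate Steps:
$g{\left(W \right)} = - \frac{2}{7} + \frac{W}{7}$ ($g{\left(W \right)} = \frac{W - 2}{7} = \frac{-2 + W}{7} = - \frac{2}{7} + \frac{W}{7}$)
$g{\left(12 \right)} \left(-26 + 10\right) = \left(- \frac{2}{7} + \frac{1}{7} \cdot 12\right) \left(-26 + 10\right) = \left(- \frac{2}{7} + \frac{12}{7}\right) \left(-16\right) = \frac{10}{7} \left(-16\right) = - \frac{160}{7}$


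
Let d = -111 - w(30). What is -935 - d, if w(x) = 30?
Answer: -794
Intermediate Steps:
d = -141 (d = -111 - 1*30 = -111 - 30 = -141)
-935 - d = -935 - 1*(-141) = -935 + 141 = -794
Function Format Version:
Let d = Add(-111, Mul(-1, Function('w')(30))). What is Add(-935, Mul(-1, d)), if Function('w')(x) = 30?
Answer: -794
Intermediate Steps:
d = -141 (d = Add(-111, Mul(-1, 30)) = Add(-111, -30) = -141)
Add(-935, Mul(-1, d)) = Add(-935, Mul(-1, -141)) = Add(-935, 141) = -794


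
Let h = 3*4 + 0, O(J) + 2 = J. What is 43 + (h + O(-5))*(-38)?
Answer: -147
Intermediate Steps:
O(J) = -2 + J
h = 12 (h = 12 + 0 = 12)
43 + (h + O(-5))*(-38) = 43 + (12 + (-2 - 5))*(-38) = 43 + (12 - 7)*(-38) = 43 + 5*(-38) = 43 - 190 = -147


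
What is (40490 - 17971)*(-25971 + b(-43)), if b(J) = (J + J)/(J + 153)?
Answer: -32167220512/55 ≈ -5.8486e+8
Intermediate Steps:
b(J) = 2*J/(153 + J) (b(J) = (2*J)/(153 + J) = 2*J/(153 + J))
(40490 - 17971)*(-25971 + b(-43)) = (40490 - 17971)*(-25971 + 2*(-43)/(153 - 43)) = 22519*(-25971 + 2*(-43)/110) = 22519*(-25971 + 2*(-43)*(1/110)) = 22519*(-25971 - 43/55) = 22519*(-1428448/55) = -32167220512/55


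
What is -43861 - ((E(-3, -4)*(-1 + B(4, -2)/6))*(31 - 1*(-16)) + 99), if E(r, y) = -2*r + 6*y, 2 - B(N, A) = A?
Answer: -44242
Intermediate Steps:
B(N, A) = 2 - A
-43861 - ((E(-3, -4)*(-1 + B(4, -2)/6))*(31 - 1*(-16)) + 99) = -43861 - (((-2*(-3) + 6*(-4))*(-1 + (2 - 1*(-2))/6))*(31 - 1*(-16)) + 99) = -43861 - (((6 - 24)*(-1 + (2 + 2)*(⅙)))*(31 + 16) + 99) = -43861 - (-18*(-1 + 4*(⅙))*47 + 99) = -43861 - (-18*(-1 + ⅔)*47 + 99) = -43861 - (-18*(-⅓)*47 + 99) = -43861 - (6*47 + 99) = -43861 - (282 + 99) = -43861 - 1*381 = -43861 - 381 = -44242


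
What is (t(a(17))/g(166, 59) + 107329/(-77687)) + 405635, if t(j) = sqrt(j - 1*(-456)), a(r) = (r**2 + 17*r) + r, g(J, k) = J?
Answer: 31512458916/77687 + sqrt(1051)/166 ≈ 4.0563e+5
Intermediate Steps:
a(r) = r**2 + 18*r
t(j) = sqrt(456 + j) (t(j) = sqrt(j + 456) = sqrt(456 + j))
(t(a(17))/g(166, 59) + 107329/(-77687)) + 405635 = (sqrt(456 + 17*(18 + 17))/166 + 107329/(-77687)) + 405635 = (sqrt(456 + 17*35)*(1/166) + 107329*(-1/77687)) + 405635 = (sqrt(456 + 595)*(1/166) - 107329/77687) + 405635 = (sqrt(1051)*(1/166) - 107329/77687) + 405635 = (sqrt(1051)/166 - 107329/77687) + 405635 = (-107329/77687 + sqrt(1051)/166) + 405635 = 31512458916/77687 + sqrt(1051)/166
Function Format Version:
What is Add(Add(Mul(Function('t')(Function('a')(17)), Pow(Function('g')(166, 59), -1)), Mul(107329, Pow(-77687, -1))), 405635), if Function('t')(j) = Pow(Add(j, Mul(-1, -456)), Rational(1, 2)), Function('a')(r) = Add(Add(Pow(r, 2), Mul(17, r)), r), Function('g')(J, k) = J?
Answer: Add(Rational(31512458916, 77687), Mul(Rational(1, 166), Pow(1051, Rational(1, 2)))) ≈ 4.0563e+5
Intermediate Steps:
Function('a')(r) = Add(Pow(r, 2), Mul(18, r))
Function('t')(j) = Pow(Add(456, j), Rational(1, 2)) (Function('t')(j) = Pow(Add(j, 456), Rational(1, 2)) = Pow(Add(456, j), Rational(1, 2)))
Add(Add(Mul(Function('t')(Function('a')(17)), Pow(Function('g')(166, 59), -1)), Mul(107329, Pow(-77687, -1))), 405635) = Add(Add(Mul(Pow(Add(456, Mul(17, Add(18, 17))), Rational(1, 2)), Pow(166, -1)), Mul(107329, Pow(-77687, -1))), 405635) = Add(Add(Mul(Pow(Add(456, Mul(17, 35)), Rational(1, 2)), Rational(1, 166)), Mul(107329, Rational(-1, 77687))), 405635) = Add(Add(Mul(Pow(Add(456, 595), Rational(1, 2)), Rational(1, 166)), Rational(-107329, 77687)), 405635) = Add(Add(Mul(Pow(1051, Rational(1, 2)), Rational(1, 166)), Rational(-107329, 77687)), 405635) = Add(Add(Mul(Rational(1, 166), Pow(1051, Rational(1, 2))), Rational(-107329, 77687)), 405635) = Add(Add(Rational(-107329, 77687), Mul(Rational(1, 166), Pow(1051, Rational(1, 2)))), 405635) = Add(Rational(31512458916, 77687), Mul(Rational(1, 166), Pow(1051, Rational(1, 2))))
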